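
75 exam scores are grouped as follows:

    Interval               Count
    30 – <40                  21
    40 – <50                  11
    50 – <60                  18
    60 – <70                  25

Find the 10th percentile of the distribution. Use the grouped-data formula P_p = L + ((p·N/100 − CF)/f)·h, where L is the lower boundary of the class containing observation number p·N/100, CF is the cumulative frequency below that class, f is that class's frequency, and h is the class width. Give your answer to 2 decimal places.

N = 75; target position k = 10/100 · 75 = 7.5.
Cumulative frequencies: 21, 32, 50, 75.
Observation 7.5 falls in the class 30 – <40.
L = 30, CF = 0, f = 21, h = 10.
P10 = 30 + ((7.5 − 0)/21)·10 = 30 + 3.57143 = 33.5714.

33.57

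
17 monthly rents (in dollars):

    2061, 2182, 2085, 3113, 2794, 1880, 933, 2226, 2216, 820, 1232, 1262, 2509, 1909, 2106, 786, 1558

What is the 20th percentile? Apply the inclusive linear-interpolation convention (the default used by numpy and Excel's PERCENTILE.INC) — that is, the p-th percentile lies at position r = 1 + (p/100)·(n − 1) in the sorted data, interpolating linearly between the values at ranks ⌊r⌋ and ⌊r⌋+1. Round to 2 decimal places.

Sorted: 786, 820, 933, 1232, 1262, 1558, 1880, 1909, 2061, 2085, 2106, 2182, 2216, 2226, 2509, 2794, 3113.
n = 17.
r = 1 + (20/100)·(17 − 1) = 1 + 3.2 = 4.2.
Rank 4 is 1232 and rank 5 is 1262.
Interpolate: 1232 + 0.2·(1262 − 1232) = 1232 + 0.2·30 = 1238.

1238.00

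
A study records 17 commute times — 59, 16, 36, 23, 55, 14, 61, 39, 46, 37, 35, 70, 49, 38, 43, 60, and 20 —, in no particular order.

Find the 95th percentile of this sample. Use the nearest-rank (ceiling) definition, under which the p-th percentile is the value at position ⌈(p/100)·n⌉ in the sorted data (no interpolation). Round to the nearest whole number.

Sorted: 14, 16, 20, 23, 35, 36, 37, 38, 39, 43, 46, 49, 55, 59, 60, 61, 70.
n = 17.
Position = ⌈95/100 · 17⌉ = ⌈16.15⌉ = 17.
The value at rank 17 is 70.

70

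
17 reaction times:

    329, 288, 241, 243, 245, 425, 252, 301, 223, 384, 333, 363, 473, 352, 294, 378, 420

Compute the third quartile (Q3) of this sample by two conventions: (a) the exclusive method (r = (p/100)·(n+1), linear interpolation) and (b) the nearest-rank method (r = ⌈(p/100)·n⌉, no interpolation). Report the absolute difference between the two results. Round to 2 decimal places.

Sorted: 223, 241, 243, 245, 252, 288, 294, 301, 329, 333, 352, 363, 378, 384, 420, 425, 473.
n = 17.
(a) r = 13.5; between ranks 13 (378) and 14 (384): 381.
(b) the nearest-rank method: rank 13 → 378.
|381 − 378| = 3.

3.00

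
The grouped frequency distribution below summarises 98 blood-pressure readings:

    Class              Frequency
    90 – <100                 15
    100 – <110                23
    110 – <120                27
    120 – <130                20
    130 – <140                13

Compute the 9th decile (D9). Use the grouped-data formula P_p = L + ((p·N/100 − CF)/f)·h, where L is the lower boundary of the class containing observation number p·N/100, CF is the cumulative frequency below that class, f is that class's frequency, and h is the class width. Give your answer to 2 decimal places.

N = 98; target position k = 90/100 · 98 = 88.2.
Cumulative frequencies: 15, 38, 65, 85, 98.
Observation 88.2 falls in the class 130 – <140.
L = 130, CF = 85, f = 13, h = 10.
P90 = 130 + ((88.2 − 85)/13)·10 = 130 + 2.46154 = 132.462.

132.46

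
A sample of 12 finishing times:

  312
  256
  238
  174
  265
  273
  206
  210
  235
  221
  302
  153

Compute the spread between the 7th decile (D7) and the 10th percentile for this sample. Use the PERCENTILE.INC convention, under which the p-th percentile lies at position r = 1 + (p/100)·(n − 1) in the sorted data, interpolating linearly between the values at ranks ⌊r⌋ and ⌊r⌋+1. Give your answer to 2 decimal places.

Sorted: 153, 174, 206, 210, 221, 235, 238, 256, 265, 273, 302, 312.
n = 12.
P10: r = 2.1; ranks 2–3 are 174, 206; interpolating gives 177.2.
P70: r = 8.7; ranks 8–9 are 256, 265; interpolating gives 262.3.
Difference: 262.3 − 177.2 = 85.1.

85.10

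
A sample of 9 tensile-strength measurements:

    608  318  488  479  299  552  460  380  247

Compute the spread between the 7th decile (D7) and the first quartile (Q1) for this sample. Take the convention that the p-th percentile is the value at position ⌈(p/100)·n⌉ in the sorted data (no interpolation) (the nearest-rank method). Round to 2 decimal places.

Sorted: 247, 299, 318, 380, 460, 479, 488, 552, 608.
n = 9.
P25: rank ⌈25/100·9⌉ = 3 → 318.
P70: rank ⌈70/100·9⌉ = 7 → 488.
Difference: 488 − 318 = 170.

170.00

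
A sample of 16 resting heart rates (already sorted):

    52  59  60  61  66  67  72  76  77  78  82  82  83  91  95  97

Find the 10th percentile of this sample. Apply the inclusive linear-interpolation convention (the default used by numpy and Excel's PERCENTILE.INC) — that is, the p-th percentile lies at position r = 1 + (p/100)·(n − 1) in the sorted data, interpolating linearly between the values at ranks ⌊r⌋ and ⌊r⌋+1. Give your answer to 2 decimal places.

n = 16.
r = 1 + (10/100)·(16 − 1) = 1 + 1.5 = 2.5.
Rank 2 is 59 and rank 3 is 60.
Interpolate: 59 + 0.5·(60 − 59) = 59 + 0.5·1 = 59.5.

59.50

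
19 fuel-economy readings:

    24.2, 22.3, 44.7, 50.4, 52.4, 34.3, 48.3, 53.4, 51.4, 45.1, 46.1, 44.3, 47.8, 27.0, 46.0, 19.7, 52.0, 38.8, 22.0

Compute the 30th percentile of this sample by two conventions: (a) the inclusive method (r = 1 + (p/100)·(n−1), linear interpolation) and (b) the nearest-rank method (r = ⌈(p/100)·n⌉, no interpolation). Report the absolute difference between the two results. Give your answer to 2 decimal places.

1.80

Sorted: 19.7, 22.0, 22.3, 24.2, 27.0, 34.3, 38.8, 44.3, 44.7, 45.1, 46.0, 46.1, 47.8, 48.3, 50.4, 51.4, 52.0, 52.4, 53.4.
n = 19.
(a) r = 6.4; between ranks 6 (34.3) and 7 (38.8): 36.1.
(b) the nearest-rank method: rank 6 → 34.3.
|36.1 − 34.3| = 1.8.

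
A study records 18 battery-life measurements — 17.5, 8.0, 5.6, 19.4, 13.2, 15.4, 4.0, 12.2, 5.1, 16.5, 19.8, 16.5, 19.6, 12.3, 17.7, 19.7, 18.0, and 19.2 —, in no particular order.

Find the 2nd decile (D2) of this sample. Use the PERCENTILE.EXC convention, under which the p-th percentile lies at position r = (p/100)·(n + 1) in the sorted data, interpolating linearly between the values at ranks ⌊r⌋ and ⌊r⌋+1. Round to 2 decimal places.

Sorted: 4.0, 5.1, 5.6, 8.0, 12.2, 12.3, 13.2, 15.4, 16.5, 16.5, 17.5, 17.7, 18.0, 19.2, 19.4, 19.6, 19.7, 19.8.
n = 18.
r = (20/100)·(18 + 1) = 3.8.
Rank 3 is 5.6 and rank 4 is 8.0.
Interpolate: 5.6 + 0.8·(8.0 − 5.6) = 5.6 + 0.8·2.4 = 7.52.

7.52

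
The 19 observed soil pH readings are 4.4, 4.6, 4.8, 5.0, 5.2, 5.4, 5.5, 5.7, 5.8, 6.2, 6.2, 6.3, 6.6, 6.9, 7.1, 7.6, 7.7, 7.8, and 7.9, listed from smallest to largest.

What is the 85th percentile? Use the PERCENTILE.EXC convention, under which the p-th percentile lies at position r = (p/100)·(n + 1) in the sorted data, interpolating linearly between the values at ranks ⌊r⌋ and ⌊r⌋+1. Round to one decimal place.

7.7

n = 19.
r = (85/100)·(19 + 1) = 17.
r is an integer, so P85 is the value at rank 17: 7.7.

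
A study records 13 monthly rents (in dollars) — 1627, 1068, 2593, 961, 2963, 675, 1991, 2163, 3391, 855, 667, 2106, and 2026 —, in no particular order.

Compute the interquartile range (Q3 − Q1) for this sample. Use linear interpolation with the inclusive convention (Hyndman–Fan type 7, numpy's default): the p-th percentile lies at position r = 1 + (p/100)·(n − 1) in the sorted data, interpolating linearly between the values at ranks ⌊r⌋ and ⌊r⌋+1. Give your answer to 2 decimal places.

Sorted: 667, 675, 855, 961, 1068, 1627, 1991, 2026, 2106, 2163, 2593, 2963, 3391.
n = 13.
P25: r = 4 (integer) → 961.
P75: r = 10 (integer) → 2163.
Difference: 2163 − 961 = 1202.

1202.00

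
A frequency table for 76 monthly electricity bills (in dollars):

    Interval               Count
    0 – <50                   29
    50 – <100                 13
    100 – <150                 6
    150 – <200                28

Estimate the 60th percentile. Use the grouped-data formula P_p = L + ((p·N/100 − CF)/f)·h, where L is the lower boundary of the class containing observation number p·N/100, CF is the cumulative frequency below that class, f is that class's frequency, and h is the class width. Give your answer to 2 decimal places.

130.00

N = 76; target position k = 60/100 · 76 = 45.6.
Cumulative frequencies: 29, 42, 48, 76.
Observation 45.6 falls in the class 100 – <150.
L = 100, CF = 42, f = 6, h = 50.
P60 = 100 + ((45.6 − 42)/6)·50 = 100 + 30 = 130.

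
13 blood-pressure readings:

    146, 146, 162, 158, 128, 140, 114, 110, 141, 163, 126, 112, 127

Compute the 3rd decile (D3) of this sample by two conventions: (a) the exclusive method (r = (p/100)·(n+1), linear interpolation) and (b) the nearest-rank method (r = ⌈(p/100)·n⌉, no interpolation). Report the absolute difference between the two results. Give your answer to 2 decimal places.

Sorted: 110, 112, 114, 126, 127, 128, 140, 141, 146, 146, 158, 162, 163.
n = 13.
(a) r = 4.2; between ranks 4 (126) and 5 (127): 126.2.
(b) the nearest-rank method: rank 4 → 126.
|126.2 − 126| = 0.2.

0.20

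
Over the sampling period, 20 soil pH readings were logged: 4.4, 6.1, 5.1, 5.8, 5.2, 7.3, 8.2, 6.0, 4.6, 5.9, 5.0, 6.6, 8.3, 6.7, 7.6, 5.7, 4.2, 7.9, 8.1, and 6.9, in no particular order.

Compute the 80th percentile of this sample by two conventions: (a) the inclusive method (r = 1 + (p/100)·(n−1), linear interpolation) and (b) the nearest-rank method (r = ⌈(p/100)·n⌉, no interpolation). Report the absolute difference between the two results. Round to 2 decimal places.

Sorted: 4.2, 4.4, 4.6, 5.0, 5.1, 5.2, 5.7, 5.8, 5.9, 6.0, 6.1, 6.6, 6.7, 6.9, 7.3, 7.6, 7.9, 8.1, 8.2, 8.3.
n = 20.
(a) r = 16.2; between ranks 16 (7.6) and 17 (7.9): 7.66.
(b) the nearest-rank method: rank 16 → 7.6.
|7.66 − 7.6| = 0.06.

0.06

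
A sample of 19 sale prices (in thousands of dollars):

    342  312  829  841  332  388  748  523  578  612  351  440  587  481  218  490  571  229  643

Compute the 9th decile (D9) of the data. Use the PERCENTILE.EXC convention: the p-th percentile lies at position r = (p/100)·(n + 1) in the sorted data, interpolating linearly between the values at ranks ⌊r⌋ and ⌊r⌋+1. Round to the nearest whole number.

Sorted: 218, 229, 312, 332, 342, 351, 388, 440, 481, 490, 523, 571, 578, 587, 612, 643, 748, 829, 841.
n = 19.
r = (90/100)·(19 + 1) = 18.
r is an integer, so P90 is the value at rank 18: 829.

829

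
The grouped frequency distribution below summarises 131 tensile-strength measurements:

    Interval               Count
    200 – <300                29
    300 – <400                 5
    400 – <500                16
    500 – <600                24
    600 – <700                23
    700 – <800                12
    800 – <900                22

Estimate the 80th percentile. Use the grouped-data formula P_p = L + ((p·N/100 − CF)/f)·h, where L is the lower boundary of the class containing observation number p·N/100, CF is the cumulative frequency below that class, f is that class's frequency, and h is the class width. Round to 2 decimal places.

765.00

N = 131; target position k = 80/100 · 131 = 104.8.
Cumulative frequencies: 29, 34, 50, 74, 97, 109, 131.
Observation 104.8 falls in the class 700 – <800.
L = 700, CF = 97, f = 12, h = 100.
P80 = 700 + ((104.8 − 97)/12)·100 = 700 + 65 = 765.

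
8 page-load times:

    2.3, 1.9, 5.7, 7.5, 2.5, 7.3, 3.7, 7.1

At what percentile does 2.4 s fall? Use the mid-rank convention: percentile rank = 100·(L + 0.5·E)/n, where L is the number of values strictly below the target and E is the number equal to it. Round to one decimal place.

Sorted: 1.9, 2.3, 2.5, 3.7, 5.7, 7.1, 7.3, 7.5.
Count below 2.4: L = 2; count equal: E = 0; n = 8.
Percentile rank = 100·(2 + 0.5·0)/8 = 100·2/8 = 25.

25.0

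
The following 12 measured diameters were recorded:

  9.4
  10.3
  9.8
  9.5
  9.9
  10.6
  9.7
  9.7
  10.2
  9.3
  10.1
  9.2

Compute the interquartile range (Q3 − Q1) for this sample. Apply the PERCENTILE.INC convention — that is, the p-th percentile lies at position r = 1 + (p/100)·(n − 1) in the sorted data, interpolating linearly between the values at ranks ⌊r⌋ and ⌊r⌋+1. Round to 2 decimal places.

0.65

Sorted: 9.2, 9.3, 9.4, 9.5, 9.7, 9.7, 9.8, 9.9, 10.1, 10.2, 10.3, 10.6.
n = 12.
P25: r = 3.75; ranks 3–4 are 9.4, 9.5; interpolating gives 9.475.
P75: r = 9.25; ranks 9–10 are 10.1, 10.2; interpolating gives 10.125.
Difference: 10.125 − 9.475 = 0.65.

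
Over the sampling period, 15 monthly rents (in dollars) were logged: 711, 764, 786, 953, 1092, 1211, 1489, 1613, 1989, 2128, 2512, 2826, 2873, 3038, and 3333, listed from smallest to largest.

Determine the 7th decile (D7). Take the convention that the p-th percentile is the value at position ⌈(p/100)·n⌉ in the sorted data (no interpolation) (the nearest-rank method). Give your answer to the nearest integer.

2512

n = 15.
Position = ⌈70/100 · 15⌉ = ⌈10.5⌉ = 11.
The value at rank 11 is 2512.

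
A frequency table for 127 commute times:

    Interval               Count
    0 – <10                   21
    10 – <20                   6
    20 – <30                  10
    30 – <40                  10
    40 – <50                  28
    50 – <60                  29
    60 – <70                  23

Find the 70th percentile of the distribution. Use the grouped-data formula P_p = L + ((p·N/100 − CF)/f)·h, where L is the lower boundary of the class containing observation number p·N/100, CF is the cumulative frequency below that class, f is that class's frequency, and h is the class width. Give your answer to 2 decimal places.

N = 127; target position k = 70/100 · 127 = 88.9.
Cumulative frequencies: 21, 27, 37, 47, 75, 104, 127.
Observation 88.9 falls in the class 50 – <60.
L = 50, CF = 75, f = 29, h = 10.
P70 = 50 + ((88.9 − 75)/29)·10 = 50 + 4.7931 = 54.7931.

54.79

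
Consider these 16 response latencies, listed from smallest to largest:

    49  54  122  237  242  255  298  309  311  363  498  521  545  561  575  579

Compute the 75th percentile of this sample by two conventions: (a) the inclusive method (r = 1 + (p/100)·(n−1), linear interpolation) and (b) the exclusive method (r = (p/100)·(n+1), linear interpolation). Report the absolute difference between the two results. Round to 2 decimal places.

12.00

n = 16.
(a) r = 12.25; between ranks 12 (521) and 13 (545): 527.
(b) r = 12.75; between ranks 12 (521) and 13 (545): 539.
|527 − 539| = 12.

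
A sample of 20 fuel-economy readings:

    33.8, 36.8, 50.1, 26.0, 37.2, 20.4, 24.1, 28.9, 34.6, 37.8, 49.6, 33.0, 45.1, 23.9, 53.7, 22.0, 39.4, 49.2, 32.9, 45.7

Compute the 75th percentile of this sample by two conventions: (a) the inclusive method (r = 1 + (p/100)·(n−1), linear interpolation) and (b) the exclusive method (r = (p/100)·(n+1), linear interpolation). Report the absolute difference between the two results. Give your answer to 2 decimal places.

Sorted: 20.4, 22.0, 23.9, 24.1, 26.0, 28.9, 32.9, 33.0, 33.8, 34.6, 36.8, 37.2, 37.8, 39.4, 45.1, 45.7, 49.2, 49.6, 50.1, 53.7.
n = 20.
(a) r = 15.25; between ranks 15 (45.1) and 16 (45.7): 45.25.
(b) r = 15.75; between ranks 15 (45.1) and 16 (45.7): 45.55.
|45.25 − 45.55| = 0.3.

0.30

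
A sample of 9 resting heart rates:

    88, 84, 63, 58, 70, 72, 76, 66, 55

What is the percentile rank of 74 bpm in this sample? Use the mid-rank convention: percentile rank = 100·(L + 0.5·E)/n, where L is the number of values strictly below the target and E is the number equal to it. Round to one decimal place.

Sorted: 55, 58, 63, 66, 70, 72, 76, 84, 88.
Count below 74: L = 6; count equal: E = 0; n = 9.
Percentile rank = 100·(6 + 0.5·0)/9 = 100·6/9 = 66.67.

66.7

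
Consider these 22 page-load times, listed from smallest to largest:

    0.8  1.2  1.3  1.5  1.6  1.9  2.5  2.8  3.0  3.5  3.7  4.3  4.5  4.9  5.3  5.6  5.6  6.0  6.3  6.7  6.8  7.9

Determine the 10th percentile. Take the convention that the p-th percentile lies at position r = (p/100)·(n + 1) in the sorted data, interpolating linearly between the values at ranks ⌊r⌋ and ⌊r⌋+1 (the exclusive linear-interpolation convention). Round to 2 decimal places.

1.23

n = 22.
r = (10/100)·(22 + 1) = 2.3.
Rank 2 is 1.2 and rank 3 is 1.3.
Interpolate: 1.2 + 0.3·(1.3 − 1.2) = 1.2 + 0.3·0.1 = 1.23.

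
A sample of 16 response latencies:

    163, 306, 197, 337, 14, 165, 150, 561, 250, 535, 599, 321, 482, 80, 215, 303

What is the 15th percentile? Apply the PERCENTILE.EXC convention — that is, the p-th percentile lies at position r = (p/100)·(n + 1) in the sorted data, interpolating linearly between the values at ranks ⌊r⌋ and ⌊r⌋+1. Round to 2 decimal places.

Sorted: 14, 80, 150, 163, 165, 197, 215, 250, 303, 306, 321, 337, 482, 535, 561, 599.
n = 16.
r = (15/100)·(16 + 1) = 2.55.
Rank 2 is 80 and rank 3 is 150.
Interpolate: 80 + 0.55·(150 − 80) = 80 + 0.55·70 = 118.5.

118.50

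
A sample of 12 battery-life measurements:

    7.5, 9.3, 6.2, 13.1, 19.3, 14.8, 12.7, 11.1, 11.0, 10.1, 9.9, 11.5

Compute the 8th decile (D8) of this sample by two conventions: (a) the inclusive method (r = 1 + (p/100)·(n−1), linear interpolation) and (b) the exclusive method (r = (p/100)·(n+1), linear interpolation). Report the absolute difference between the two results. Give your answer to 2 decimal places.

0.76

Sorted: 6.2, 7.5, 9.3, 9.9, 10.1, 11.0, 11.1, 11.5, 12.7, 13.1, 14.8, 19.3.
n = 12.
(a) r = 9.8; between ranks 9 (12.7) and 10 (13.1): 13.02.
(b) r = 10.4; between ranks 10 (13.1) and 11 (14.8): 13.78.
|13.02 − 13.78| = 0.76.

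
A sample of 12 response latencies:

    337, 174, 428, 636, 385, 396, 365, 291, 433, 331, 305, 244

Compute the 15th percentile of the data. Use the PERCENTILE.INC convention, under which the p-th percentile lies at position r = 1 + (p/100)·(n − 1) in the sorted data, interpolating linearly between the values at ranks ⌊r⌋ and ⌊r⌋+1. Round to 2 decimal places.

Sorted: 174, 244, 291, 305, 331, 337, 365, 385, 396, 428, 433, 636.
n = 12.
r = 1 + (15/100)·(12 − 1) = 1 + 1.65 = 2.65.
Rank 2 is 244 and rank 3 is 291.
Interpolate: 244 + 0.65·(291 − 244) = 244 + 0.65·47 = 274.55.

274.55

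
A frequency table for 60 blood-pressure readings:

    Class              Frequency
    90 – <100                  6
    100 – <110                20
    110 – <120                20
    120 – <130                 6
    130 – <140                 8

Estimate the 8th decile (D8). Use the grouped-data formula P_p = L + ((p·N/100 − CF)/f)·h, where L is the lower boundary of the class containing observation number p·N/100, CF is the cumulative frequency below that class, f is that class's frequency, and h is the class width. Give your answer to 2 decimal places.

N = 60; target position k = 80/100 · 60 = 48.
Cumulative frequencies: 6, 26, 46, 52, 60.
Observation 48 falls in the class 120 – <130.
L = 120, CF = 46, f = 6, h = 10.
P80 = 120 + ((48 − 46)/6)·10 = 120 + 3.33333 = 123.333.

123.33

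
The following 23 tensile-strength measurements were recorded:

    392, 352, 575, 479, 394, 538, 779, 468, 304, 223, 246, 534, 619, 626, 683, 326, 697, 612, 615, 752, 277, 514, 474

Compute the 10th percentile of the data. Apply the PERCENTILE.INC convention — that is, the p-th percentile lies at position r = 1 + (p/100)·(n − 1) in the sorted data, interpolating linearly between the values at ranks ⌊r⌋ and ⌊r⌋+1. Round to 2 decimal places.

282.40

Sorted: 223, 246, 277, 304, 326, 352, 392, 394, 468, 474, 479, 514, 534, 538, 575, 612, 615, 619, 626, 683, 697, 752, 779.
n = 23.
r = 1 + (10/100)·(23 − 1) = 1 + 2.2 = 3.2.
Rank 3 is 277 and rank 4 is 304.
Interpolate: 277 + 0.2·(304 − 277) = 277 + 0.2·27 = 282.4.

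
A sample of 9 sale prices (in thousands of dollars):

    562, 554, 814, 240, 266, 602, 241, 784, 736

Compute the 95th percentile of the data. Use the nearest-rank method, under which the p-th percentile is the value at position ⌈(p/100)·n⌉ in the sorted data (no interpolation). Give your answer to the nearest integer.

814

Sorted: 240, 241, 266, 554, 562, 602, 736, 784, 814.
n = 9.
Position = ⌈95/100 · 9⌉ = ⌈8.55⌉ = 9.
The value at rank 9 is 814.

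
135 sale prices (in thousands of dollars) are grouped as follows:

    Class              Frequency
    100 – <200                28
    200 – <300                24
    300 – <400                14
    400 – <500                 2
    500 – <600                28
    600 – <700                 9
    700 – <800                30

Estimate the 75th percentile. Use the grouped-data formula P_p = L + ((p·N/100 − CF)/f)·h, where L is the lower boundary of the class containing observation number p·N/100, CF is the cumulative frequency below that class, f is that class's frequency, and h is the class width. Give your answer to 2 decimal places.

N = 135; target position k = 75/100 · 135 = 101.25.
Cumulative frequencies: 28, 52, 66, 68, 96, 105, 135.
Observation 101.25 falls in the class 600 – <700.
L = 600, CF = 96, f = 9, h = 100.
P75 = 600 + ((101.25 − 96)/9)·100 = 600 + 58.3333 = 658.333.

658.33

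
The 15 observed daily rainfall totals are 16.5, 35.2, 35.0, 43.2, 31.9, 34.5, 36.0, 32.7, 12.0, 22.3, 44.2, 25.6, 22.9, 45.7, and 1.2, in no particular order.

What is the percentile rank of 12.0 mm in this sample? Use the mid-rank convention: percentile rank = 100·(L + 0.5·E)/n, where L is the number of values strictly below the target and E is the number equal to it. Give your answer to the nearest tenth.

10.0

Sorted: 1.2, 12.0, 16.5, 22.3, 22.9, 25.6, 31.9, 32.7, 34.5, 35.0, 35.2, 36.0, 43.2, 44.2, 45.7.
Count below 12.0: L = 1; count equal: E = 1; n = 15.
Percentile rank = 100·(1 + 0.5·1)/15 = 100·1.5/15 = 10.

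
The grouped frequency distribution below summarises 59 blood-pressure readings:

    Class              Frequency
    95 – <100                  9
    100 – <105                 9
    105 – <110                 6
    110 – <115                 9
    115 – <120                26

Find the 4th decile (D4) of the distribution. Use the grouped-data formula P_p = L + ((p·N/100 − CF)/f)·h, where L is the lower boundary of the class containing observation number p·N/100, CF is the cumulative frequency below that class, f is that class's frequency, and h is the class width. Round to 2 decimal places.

N = 59; target position k = 40/100 · 59 = 23.6.
Cumulative frequencies: 9, 18, 24, 33, 59.
Observation 23.6 falls in the class 105 – <110.
L = 105, CF = 18, f = 6, h = 5.
P40 = 105 + ((23.6 − 18)/6)·5 = 105 + 4.66667 = 109.667.

109.67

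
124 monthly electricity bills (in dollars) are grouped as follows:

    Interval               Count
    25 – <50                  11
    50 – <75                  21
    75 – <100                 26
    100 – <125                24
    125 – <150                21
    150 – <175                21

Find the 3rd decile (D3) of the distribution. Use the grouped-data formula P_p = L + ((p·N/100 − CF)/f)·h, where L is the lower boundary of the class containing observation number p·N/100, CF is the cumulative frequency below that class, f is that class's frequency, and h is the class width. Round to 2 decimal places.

80.00

N = 124; target position k = 30/100 · 124 = 37.2.
Cumulative frequencies: 11, 32, 58, 82, 103, 124.
Observation 37.2 falls in the class 75 – <100.
L = 75, CF = 32, f = 26, h = 25.
P30 = 75 + ((37.2 − 32)/26)·25 = 75 + 5 = 80.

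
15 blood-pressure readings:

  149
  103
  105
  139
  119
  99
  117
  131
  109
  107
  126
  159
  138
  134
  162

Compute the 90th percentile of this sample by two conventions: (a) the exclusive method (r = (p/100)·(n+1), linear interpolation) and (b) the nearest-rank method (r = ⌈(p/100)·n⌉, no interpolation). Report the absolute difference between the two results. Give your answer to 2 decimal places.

Sorted: 99, 103, 105, 107, 109, 117, 119, 126, 131, 134, 138, 139, 149, 159, 162.
n = 15.
(a) r = 14.4; between ranks 14 (159) and 15 (162): 160.2.
(b) the nearest-rank method: rank 14 → 159.
|160.2 − 159| = 1.2.

1.20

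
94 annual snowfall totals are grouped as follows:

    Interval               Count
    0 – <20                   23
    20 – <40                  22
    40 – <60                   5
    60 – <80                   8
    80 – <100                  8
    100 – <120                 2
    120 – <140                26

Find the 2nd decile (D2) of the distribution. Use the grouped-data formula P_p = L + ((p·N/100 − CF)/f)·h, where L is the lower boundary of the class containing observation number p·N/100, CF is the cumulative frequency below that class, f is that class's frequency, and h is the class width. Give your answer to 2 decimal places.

16.35

N = 94; target position k = 20/100 · 94 = 18.8.
Cumulative frequencies: 23, 45, 50, 58, 66, 68, 94.
Observation 18.8 falls in the class 0 – <20.
L = 0, CF = 0, f = 23, h = 20.
P20 = 0 + ((18.8 − 0)/23)·20 = 0 + 16.3478 = 16.3478.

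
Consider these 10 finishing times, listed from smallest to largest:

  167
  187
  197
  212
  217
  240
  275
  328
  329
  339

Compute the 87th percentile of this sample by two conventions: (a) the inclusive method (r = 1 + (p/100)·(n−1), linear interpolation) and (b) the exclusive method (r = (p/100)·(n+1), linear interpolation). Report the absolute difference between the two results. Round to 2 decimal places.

n = 10.
(a) r = 8.83; between ranks 8 (328) and 9 (329): 328.83.
(b) r = 9.57; between ranks 9 (329) and 10 (339): 334.7.
|328.83 − 334.7| = 5.87.

5.87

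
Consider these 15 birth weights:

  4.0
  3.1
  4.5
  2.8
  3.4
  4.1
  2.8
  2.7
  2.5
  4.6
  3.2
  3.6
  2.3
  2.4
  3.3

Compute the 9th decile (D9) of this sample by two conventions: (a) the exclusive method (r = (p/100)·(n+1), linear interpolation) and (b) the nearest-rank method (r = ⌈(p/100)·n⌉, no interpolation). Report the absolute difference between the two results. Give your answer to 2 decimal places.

0.04

Sorted: 2.3, 2.4, 2.5, 2.7, 2.8, 2.8, 3.1, 3.2, 3.3, 3.4, 3.6, 4.0, 4.1, 4.5, 4.6.
n = 15.
(a) r = 14.4; between ranks 14 (4.5) and 15 (4.6): 4.54.
(b) the nearest-rank method: rank 14 → 4.5.
|4.54 − 4.5| = 0.04.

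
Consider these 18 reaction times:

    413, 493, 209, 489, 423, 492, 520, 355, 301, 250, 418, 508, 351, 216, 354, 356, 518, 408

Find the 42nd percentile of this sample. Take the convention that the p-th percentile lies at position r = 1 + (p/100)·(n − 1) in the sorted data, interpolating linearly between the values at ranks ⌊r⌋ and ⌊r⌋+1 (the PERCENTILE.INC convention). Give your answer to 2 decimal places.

363.28

Sorted: 209, 216, 250, 301, 351, 354, 355, 356, 408, 413, 418, 423, 489, 492, 493, 508, 518, 520.
n = 18.
r = 1 + (42/100)·(18 − 1) = 1 + 7.14 = 8.14.
Rank 8 is 356 and rank 9 is 408.
Interpolate: 356 + 0.14·(408 − 356) = 356 + 0.14·52 = 363.28.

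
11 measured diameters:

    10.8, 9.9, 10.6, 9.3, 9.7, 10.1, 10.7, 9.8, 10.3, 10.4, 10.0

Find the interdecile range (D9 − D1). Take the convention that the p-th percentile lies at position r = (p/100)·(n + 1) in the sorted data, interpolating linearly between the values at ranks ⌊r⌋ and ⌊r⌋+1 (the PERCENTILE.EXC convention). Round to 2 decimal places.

Sorted: 9.3, 9.7, 9.8, 9.9, 10.0, 10.1, 10.3, 10.4, 10.6, 10.7, 10.8.
n = 11.
P10: r = 1.2; ranks 1–2 are 9.3, 9.7; interpolating gives 9.38.
P90: r = 10.8; ranks 10–11 are 10.7, 10.8; interpolating gives 10.78.
Difference: 10.78 − 9.38 = 1.4.

1.40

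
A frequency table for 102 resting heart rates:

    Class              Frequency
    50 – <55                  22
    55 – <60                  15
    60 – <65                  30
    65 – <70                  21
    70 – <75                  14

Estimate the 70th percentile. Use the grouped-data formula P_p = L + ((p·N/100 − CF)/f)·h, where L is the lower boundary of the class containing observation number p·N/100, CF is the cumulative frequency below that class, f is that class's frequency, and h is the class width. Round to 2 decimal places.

N = 102; target position k = 70/100 · 102 = 71.4.
Cumulative frequencies: 22, 37, 67, 88, 102.
Observation 71.4 falls in the class 65 – <70.
L = 65, CF = 67, f = 21, h = 5.
P70 = 65 + ((71.4 − 67)/21)·5 = 65 + 1.04762 = 66.0476.

66.05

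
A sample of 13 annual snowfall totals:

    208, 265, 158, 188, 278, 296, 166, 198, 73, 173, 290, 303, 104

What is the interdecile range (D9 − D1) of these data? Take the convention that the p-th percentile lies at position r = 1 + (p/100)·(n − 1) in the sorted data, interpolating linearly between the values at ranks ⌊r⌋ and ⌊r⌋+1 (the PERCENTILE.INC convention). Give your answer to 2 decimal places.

180.00

Sorted: 73, 104, 158, 166, 173, 188, 198, 208, 265, 278, 290, 296, 303.
n = 13.
P10: r = 2.2; ranks 2–3 are 104, 158; interpolating gives 114.8.
P90: r = 11.8; ranks 11–12 are 290, 296; interpolating gives 294.8.
Difference: 294.8 − 114.8 = 180.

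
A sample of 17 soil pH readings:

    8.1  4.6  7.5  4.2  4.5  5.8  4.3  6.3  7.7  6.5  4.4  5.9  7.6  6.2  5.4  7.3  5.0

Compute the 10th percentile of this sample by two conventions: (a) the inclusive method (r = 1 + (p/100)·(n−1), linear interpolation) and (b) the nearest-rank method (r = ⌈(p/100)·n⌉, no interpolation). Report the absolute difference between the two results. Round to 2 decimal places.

0.06

Sorted: 4.2, 4.3, 4.4, 4.5, 4.6, 5.0, 5.4, 5.8, 5.9, 6.2, 6.3, 6.5, 7.3, 7.5, 7.6, 7.7, 8.1.
n = 17.
(a) r = 2.6; between ranks 2 (4.3) and 3 (4.4): 4.36.
(b) the nearest-rank method: rank 2 → 4.3.
|4.36 − 4.3| = 0.06.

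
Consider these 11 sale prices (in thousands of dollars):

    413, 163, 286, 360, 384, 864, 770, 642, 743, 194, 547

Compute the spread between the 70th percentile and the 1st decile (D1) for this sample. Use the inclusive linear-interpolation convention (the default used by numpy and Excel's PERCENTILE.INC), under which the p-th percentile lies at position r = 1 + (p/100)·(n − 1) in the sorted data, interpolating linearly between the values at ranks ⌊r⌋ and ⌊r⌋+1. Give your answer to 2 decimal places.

Sorted: 163, 194, 286, 360, 384, 413, 547, 642, 743, 770, 864.
n = 11.
P10: r = 2 (integer) → 194.
P70: r = 8 (integer) → 642.
Difference: 642 − 194 = 448.

448.00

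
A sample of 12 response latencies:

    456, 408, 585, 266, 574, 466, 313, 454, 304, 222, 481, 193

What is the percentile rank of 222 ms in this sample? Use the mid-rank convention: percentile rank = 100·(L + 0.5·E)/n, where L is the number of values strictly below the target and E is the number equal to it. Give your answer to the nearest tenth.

12.5

Sorted: 193, 222, 266, 304, 313, 408, 454, 456, 466, 481, 574, 585.
Count below 222: L = 1; count equal: E = 1; n = 12.
Percentile rank = 100·(1 + 0.5·1)/12 = 100·1.5/12 = 12.5.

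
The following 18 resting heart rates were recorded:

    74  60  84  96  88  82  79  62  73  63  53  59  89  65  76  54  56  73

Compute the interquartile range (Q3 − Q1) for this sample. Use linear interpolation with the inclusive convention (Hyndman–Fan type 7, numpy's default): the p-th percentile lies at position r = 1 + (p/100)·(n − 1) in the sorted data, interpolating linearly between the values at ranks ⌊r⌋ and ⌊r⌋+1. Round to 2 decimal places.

20.75

Sorted: 53, 54, 56, 59, 60, 62, 63, 65, 73, 73, 74, 76, 79, 82, 84, 88, 89, 96.
n = 18.
P25: r = 5.25; ranks 5–6 are 60, 62; interpolating gives 60.5.
P75: r = 13.75; ranks 13–14 are 79, 82; interpolating gives 81.25.
Difference: 81.25 − 60.5 = 20.75.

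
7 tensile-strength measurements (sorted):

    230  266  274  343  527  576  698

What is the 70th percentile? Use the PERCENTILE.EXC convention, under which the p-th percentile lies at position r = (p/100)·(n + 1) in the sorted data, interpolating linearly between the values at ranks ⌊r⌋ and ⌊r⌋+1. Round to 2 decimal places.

556.40

n = 7.
r = (70/100)·(7 + 1) = 5.6.
Rank 5 is 527 and rank 6 is 576.
Interpolate: 527 + 0.6·(576 − 527) = 527 + 0.6·49 = 556.4.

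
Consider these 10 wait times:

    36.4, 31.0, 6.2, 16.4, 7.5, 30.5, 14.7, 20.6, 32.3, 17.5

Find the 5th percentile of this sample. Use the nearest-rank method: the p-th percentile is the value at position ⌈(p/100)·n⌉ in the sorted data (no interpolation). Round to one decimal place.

6.2

Sorted: 6.2, 7.5, 14.7, 16.4, 17.5, 20.6, 30.5, 31.0, 32.3, 36.4.
n = 10.
Position = ⌈5/100 · 10⌉ = ⌈0.5⌉ = 1.
The value at rank 1 is 6.2.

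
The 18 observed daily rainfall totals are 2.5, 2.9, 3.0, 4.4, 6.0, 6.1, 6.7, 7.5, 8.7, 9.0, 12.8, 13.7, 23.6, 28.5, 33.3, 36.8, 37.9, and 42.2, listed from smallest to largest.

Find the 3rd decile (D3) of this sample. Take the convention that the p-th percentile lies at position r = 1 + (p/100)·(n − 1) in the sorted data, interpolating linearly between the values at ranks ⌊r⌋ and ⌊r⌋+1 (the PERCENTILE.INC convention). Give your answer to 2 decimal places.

6.16

n = 18.
r = 1 + (30/100)·(18 − 1) = 1 + 5.1 = 6.1.
Rank 6 is 6.1 and rank 7 is 6.7.
Interpolate: 6.1 + 0.1·(6.7 − 6.1) = 6.1 + 0.1·0.6 = 6.16.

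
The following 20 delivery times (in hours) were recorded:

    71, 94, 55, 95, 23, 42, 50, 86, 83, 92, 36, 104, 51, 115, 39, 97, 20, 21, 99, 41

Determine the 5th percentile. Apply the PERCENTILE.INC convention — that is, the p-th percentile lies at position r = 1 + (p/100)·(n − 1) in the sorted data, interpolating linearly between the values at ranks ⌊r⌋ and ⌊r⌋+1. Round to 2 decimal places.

20.95

Sorted: 20, 21, 23, 36, 39, 41, 42, 50, 51, 55, 71, 83, 86, 92, 94, 95, 97, 99, 104, 115.
n = 20.
r = 1 + (5/100)·(20 − 1) = 1 + 0.95 = 1.95.
Rank 1 is 20 and rank 2 is 21.
Interpolate: 20 + 0.95·(21 − 20) = 20 + 0.95·1 = 20.95.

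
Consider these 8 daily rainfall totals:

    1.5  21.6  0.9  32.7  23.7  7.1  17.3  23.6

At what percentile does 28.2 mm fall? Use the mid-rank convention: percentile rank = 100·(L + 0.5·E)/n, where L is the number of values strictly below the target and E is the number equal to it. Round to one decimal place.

Sorted: 0.9, 1.5, 7.1, 17.3, 21.6, 23.6, 23.7, 32.7.
Count below 28.2: L = 7; count equal: E = 0; n = 8.
Percentile rank = 100·(7 + 0.5·0)/8 = 100·7/8 = 87.5.

87.5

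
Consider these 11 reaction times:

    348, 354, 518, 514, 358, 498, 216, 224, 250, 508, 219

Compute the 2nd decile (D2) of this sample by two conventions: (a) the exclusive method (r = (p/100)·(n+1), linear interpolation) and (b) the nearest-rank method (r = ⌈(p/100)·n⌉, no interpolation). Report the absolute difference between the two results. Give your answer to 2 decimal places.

Sorted: 216, 219, 224, 250, 348, 354, 358, 498, 508, 514, 518.
n = 11.
(a) r = 2.4; between ranks 2 (219) and 3 (224): 221.
(b) the nearest-rank method: rank 3 → 224.
|221 − 224| = 3.

3.00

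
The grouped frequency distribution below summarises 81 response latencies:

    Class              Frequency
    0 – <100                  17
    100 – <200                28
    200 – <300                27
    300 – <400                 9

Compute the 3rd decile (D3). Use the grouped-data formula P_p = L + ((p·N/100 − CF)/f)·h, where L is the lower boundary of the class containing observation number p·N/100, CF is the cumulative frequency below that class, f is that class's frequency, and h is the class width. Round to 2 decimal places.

N = 81; target position k = 30/100 · 81 = 24.3.
Cumulative frequencies: 17, 45, 72, 81.
Observation 24.3 falls in the class 100 – <200.
L = 100, CF = 17, f = 28, h = 100.
P30 = 100 + ((24.3 − 17)/28)·100 = 100 + 26.0714 = 126.071.

126.07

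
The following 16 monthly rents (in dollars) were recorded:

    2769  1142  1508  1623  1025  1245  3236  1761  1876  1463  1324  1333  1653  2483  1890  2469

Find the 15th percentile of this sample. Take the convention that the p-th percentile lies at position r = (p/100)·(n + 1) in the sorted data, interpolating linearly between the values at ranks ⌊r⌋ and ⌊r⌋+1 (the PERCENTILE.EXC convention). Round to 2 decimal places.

1198.65

Sorted: 1025, 1142, 1245, 1324, 1333, 1463, 1508, 1623, 1653, 1761, 1876, 1890, 2469, 2483, 2769, 3236.
n = 16.
r = (15/100)·(16 + 1) = 2.55.
Rank 2 is 1142 and rank 3 is 1245.
Interpolate: 1142 + 0.55·(1245 − 1142) = 1142 + 0.55·103 = 1198.65.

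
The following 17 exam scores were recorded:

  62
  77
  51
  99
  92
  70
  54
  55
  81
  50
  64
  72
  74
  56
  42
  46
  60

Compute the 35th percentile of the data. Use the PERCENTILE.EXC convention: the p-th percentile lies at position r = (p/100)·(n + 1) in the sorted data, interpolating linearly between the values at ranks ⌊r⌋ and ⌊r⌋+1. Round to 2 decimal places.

Sorted: 42, 46, 50, 51, 54, 55, 56, 60, 62, 64, 70, 72, 74, 77, 81, 92, 99.
n = 17.
r = (35/100)·(17 + 1) = 6.3.
Rank 6 is 55 and rank 7 is 56.
Interpolate: 55 + 0.3·(56 − 55) = 55 + 0.3·1 = 55.3.

55.30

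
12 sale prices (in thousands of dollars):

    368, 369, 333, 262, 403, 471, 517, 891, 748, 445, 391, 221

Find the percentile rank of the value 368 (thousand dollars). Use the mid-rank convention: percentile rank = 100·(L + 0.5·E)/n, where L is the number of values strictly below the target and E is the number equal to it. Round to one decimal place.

Sorted: 221, 262, 333, 368, 369, 391, 403, 445, 471, 517, 748, 891.
Count below 368: L = 3; count equal: E = 1; n = 12.
Percentile rank = 100·(3 + 0.5·1)/12 = 100·3.5/12 = 29.17.

29.2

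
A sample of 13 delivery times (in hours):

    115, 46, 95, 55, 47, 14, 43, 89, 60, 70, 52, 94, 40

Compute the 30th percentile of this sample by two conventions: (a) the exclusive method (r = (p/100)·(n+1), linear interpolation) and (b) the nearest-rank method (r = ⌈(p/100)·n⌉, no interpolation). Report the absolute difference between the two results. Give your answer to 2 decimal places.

Sorted: 14, 40, 43, 46, 47, 52, 55, 60, 70, 89, 94, 95, 115.
n = 13.
(a) r = 4.2; between ranks 4 (46) and 5 (47): 46.2.
(b) the nearest-rank method: rank 4 → 46.
|46.2 − 46| = 0.2.

0.20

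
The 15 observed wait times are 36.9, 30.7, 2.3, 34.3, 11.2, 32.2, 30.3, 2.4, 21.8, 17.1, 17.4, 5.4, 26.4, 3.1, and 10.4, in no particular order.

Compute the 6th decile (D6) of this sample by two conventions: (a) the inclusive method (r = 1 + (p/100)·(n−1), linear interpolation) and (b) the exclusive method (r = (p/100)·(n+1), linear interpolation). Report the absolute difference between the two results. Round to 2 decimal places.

Sorted: 2.3, 2.4, 3.1, 5.4, 10.4, 11.2, 17.1, 17.4, 21.8, 26.4, 30.3, 30.7, 32.2, 34.3, 36.9.
n = 15.
(a) r = 9.4; between ranks 9 (21.8) and 10 (26.4): 23.64.
(b) r = 9.6; between ranks 9 (21.8) and 10 (26.4): 24.56.
|23.64 − 24.56| = 0.92.

0.92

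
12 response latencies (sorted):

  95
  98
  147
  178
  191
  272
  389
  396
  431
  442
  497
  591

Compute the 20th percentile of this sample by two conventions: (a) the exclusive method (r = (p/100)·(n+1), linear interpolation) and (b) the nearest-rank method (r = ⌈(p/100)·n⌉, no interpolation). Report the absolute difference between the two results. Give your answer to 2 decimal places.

19.60

n = 12.
(a) r = 2.6; between ranks 2 (98) and 3 (147): 127.4.
(b) the nearest-rank method: rank 3 → 147.
|127.4 − 147| = 19.6.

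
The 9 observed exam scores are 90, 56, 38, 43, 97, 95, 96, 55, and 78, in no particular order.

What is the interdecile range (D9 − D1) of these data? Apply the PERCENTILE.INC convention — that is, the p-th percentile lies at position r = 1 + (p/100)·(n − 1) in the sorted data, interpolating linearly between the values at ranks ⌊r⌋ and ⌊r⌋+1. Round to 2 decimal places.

Sorted: 38, 43, 55, 56, 78, 90, 95, 96, 97.
n = 9.
P10: r = 1.8; ranks 1–2 are 38, 43; interpolating gives 42.
P90: r = 8.2; ranks 8–9 are 96, 97; interpolating gives 96.2.
Difference: 96.2 − 42 = 54.2.

54.20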